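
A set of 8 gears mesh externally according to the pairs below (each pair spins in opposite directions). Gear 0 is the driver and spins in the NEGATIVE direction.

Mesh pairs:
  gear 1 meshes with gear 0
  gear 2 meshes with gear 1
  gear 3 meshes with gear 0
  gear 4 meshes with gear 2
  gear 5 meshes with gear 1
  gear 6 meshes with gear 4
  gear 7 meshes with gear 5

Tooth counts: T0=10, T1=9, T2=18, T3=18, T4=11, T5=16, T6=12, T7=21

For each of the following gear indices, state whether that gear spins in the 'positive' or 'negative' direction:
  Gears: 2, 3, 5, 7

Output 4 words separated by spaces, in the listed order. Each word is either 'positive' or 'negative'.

Gear 0 (driver): negative (depth 0)
  gear 1: meshes with gear 0 -> depth 1 -> positive (opposite of gear 0)
  gear 2: meshes with gear 1 -> depth 2 -> negative (opposite of gear 1)
  gear 3: meshes with gear 0 -> depth 1 -> positive (opposite of gear 0)
  gear 4: meshes with gear 2 -> depth 3 -> positive (opposite of gear 2)
  gear 5: meshes with gear 1 -> depth 2 -> negative (opposite of gear 1)
  gear 6: meshes with gear 4 -> depth 4 -> negative (opposite of gear 4)
  gear 7: meshes with gear 5 -> depth 3 -> positive (opposite of gear 5)
Queried indices 2, 3, 5, 7 -> negative, positive, negative, positive

Answer: negative positive negative positive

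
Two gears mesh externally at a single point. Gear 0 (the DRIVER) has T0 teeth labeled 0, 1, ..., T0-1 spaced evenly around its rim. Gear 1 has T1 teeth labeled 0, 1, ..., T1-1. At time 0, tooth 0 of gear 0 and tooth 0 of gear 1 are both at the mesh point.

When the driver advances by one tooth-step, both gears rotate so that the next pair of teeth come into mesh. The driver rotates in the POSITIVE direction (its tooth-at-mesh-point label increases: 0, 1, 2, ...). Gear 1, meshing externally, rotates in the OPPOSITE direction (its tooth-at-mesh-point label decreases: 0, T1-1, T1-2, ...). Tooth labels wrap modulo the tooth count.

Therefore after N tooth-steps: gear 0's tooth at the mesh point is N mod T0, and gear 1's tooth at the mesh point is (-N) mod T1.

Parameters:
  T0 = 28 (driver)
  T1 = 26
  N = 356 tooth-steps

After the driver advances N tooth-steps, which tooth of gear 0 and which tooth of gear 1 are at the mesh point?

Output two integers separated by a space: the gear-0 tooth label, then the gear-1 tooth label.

Answer: 20 8

Derivation:
Gear 0 (driver, T0=28): tooth at mesh = N mod T0
  356 = 12 * 28 + 20, so 356 mod 28 = 20
  gear 0 tooth = 20
Gear 1 (driven, T1=26): tooth at mesh = (-N) mod T1
  356 = 13 * 26 + 18, so 356 mod 26 = 18
  (-356) mod 26 = (-18) mod 26 = 26 - 18 = 8
Mesh after 356 steps: gear-0 tooth 20 meets gear-1 tooth 8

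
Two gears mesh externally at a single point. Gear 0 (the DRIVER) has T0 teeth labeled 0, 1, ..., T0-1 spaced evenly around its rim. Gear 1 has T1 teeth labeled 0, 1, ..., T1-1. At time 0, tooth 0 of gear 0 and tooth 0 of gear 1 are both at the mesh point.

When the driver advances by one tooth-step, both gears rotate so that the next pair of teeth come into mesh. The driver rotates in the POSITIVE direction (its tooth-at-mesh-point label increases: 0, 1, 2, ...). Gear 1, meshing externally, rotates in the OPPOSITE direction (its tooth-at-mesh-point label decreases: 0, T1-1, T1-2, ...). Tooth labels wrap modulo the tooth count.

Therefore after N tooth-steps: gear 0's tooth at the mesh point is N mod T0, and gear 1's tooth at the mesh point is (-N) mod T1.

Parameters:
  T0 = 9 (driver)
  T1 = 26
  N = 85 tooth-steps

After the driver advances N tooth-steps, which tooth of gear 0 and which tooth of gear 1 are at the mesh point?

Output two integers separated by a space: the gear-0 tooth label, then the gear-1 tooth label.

Gear 0 (driver, T0=9): tooth at mesh = N mod T0
  85 = 9 * 9 + 4, so 85 mod 9 = 4
  gear 0 tooth = 4
Gear 1 (driven, T1=26): tooth at mesh = (-N) mod T1
  85 = 3 * 26 + 7, so 85 mod 26 = 7
  (-85) mod 26 = (-7) mod 26 = 26 - 7 = 19
Mesh after 85 steps: gear-0 tooth 4 meets gear-1 tooth 19

Answer: 4 19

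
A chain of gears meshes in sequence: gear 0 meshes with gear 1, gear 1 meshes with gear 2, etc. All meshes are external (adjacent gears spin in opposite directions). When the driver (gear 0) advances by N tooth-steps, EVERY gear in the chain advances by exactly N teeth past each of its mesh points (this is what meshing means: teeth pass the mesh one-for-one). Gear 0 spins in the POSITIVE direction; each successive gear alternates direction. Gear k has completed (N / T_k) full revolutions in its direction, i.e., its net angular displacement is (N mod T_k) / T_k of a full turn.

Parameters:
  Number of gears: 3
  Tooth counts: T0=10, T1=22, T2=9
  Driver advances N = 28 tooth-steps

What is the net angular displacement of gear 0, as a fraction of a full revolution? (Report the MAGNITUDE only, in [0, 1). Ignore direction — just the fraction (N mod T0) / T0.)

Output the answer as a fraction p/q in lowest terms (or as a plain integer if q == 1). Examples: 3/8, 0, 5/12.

Chain of 3 gears, tooth counts: [10, 22, 9]
  gear 0: T0=10, direction=positive, advance = 28 mod 10 = 8 teeth = 8/10 turn
  gear 1: T1=22, direction=negative, advance = 28 mod 22 = 6 teeth = 6/22 turn
  gear 2: T2=9, direction=positive, advance = 28 mod 9 = 1 teeth = 1/9 turn
Gear 0: 28 mod 10 = 8
Fraction = 8 / 10 = 4/5 (gcd(8,10)=2) = 4/5

Answer: 4/5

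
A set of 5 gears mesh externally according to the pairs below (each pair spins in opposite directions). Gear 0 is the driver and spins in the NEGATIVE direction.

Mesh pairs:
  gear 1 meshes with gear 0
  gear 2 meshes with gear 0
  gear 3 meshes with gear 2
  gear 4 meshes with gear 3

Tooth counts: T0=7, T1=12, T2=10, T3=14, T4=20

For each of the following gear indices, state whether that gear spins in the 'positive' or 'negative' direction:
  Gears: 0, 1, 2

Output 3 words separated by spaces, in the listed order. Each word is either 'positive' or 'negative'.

Answer: negative positive positive

Derivation:
Gear 0 (driver): negative (depth 0)
  gear 1: meshes with gear 0 -> depth 1 -> positive (opposite of gear 0)
  gear 2: meshes with gear 0 -> depth 1 -> positive (opposite of gear 0)
  gear 3: meshes with gear 2 -> depth 2 -> negative (opposite of gear 2)
  gear 4: meshes with gear 3 -> depth 3 -> positive (opposite of gear 3)
Queried indices 0, 1, 2 -> negative, positive, positive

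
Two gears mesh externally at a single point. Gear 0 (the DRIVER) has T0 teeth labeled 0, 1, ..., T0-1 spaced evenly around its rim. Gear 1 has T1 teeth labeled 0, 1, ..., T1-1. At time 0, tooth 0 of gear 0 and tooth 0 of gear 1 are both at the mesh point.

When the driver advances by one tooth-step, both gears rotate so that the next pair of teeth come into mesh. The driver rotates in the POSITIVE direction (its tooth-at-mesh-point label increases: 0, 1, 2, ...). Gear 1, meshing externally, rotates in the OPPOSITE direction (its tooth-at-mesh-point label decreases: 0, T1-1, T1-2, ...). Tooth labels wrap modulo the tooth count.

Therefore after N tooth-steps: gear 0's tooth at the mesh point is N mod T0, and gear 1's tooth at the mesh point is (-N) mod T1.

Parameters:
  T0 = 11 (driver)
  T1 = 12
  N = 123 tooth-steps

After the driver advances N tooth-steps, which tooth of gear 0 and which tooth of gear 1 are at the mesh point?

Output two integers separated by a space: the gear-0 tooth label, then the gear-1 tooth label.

Gear 0 (driver, T0=11): tooth at mesh = N mod T0
  123 = 11 * 11 + 2, so 123 mod 11 = 2
  gear 0 tooth = 2
Gear 1 (driven, T1=12): tooth at mesh = (-N) mod T1
  123 = 10 * 12 + 3, so 123 mod 12 = 3
  (-123) mod 12 = (-3) mod 12 = 12 - 3 = 9
Mesh after 123 steps: gear-0 tooth 2 meets gear-1 tooth 9

Answer: 2 9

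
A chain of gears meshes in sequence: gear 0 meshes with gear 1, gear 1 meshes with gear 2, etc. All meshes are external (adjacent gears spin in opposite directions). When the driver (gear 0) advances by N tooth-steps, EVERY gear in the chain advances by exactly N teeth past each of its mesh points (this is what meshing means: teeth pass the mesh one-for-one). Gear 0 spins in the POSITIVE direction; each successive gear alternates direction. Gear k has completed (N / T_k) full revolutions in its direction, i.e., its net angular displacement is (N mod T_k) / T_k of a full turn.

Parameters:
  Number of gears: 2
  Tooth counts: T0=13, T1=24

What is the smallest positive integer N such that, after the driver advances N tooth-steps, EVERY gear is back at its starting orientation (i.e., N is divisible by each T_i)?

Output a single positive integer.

Gear k returns to start when N is a multiple of T_k.
All gears at start simultaneously when N is a common multiple of [13, 24]; the smallest such N is lcm(13, 24).
Start: lcm = T0 = 13
Fold in T1=24: gcd(13, 24) = 1; lcm(13, 24) = 13 * 24 / 1 = 312 / 1 = 312
Full cycle length = 312

Answer: 312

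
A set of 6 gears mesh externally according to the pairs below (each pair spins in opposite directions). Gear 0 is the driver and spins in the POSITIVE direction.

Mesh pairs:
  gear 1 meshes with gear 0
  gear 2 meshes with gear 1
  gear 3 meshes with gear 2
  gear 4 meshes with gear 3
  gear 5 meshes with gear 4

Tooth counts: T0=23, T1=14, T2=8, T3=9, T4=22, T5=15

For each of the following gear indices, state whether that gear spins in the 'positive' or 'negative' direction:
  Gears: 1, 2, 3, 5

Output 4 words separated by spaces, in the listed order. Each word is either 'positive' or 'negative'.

Gear 0 (driver): positive (depth 0)
  gear 1: meshes with gear 0 -> depth 1 -> negative (opposite of gear 0)
  gear 2: meshes with gear 1 -> depth 2 -> positive (opposite of gear 1)
  gear 3: meshes with gear 2 -> depth 3 -> negative (opposite of gear 2)
  gear 4: meshes with gear 3 -> depth 4 -> positive (opposite of gear 3)
  gear 5: meshes with gear 4 -> depth 5 -> negative (opposite of gear 4)
Queried indices 1, 2, 3, 5 -> negative, positive, negative, negative

Answer: negative positive negative negative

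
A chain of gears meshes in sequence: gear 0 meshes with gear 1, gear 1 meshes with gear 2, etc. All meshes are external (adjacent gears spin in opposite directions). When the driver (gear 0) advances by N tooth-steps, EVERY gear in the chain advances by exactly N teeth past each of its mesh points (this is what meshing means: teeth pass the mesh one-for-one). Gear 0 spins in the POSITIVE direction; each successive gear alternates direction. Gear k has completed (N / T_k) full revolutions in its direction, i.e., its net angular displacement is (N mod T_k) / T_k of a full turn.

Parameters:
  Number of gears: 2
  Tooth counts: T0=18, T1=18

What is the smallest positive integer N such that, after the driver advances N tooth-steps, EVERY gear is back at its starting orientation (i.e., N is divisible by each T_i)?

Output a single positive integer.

Answer: 18

Derivation:
Gear k returns to start when N is a multiple of T_k.
All gears at start simultaneously when N is a common multiple of [18, 18]; the smallest such N is lcm(18, 18).
Start: lcm = T0 = 18
Fold in T1=18: gcd(18, 18) = 18; lcm(18, 18) = 18 * 18 / 18 = 324 / 18 = 18
Full cycle length = 18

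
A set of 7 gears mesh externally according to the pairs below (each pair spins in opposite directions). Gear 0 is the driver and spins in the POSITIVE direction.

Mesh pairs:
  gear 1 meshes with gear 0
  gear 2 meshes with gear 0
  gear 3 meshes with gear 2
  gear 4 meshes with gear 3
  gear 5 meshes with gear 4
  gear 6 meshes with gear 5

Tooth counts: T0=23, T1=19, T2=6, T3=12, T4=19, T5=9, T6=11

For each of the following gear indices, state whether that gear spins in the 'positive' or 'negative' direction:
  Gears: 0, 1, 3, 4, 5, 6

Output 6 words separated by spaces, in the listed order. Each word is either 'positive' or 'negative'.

Answer: positive negative positive negative positive negative

Derivation:
Gear 0 (driver): positive (depth 0)
  gear 1: meshes with gear 0 -> depth 1 -> negative (opposite of gear 0)
  gear 2: meshes with gear 0 -> depth 1 -> negative (opposite of gear 0)
  gear 3: meshes with gear 2 -> depth 2 -> positive (opposite of gear 2)
  gear 4: meshes with gear 3 -> depth 3 -> negative (opposite of gear 3)
  gear 5: meshes with gear 4 -> depth 4 -> positive (opposite of gear 4)
  gear 6: meshes with gear 5 -> depth 5 -> negative (opposite of gear 5)
Queried indices 0, 1, 3, 4, 5, 6 -> positive, negative, positive, negative, positive, negative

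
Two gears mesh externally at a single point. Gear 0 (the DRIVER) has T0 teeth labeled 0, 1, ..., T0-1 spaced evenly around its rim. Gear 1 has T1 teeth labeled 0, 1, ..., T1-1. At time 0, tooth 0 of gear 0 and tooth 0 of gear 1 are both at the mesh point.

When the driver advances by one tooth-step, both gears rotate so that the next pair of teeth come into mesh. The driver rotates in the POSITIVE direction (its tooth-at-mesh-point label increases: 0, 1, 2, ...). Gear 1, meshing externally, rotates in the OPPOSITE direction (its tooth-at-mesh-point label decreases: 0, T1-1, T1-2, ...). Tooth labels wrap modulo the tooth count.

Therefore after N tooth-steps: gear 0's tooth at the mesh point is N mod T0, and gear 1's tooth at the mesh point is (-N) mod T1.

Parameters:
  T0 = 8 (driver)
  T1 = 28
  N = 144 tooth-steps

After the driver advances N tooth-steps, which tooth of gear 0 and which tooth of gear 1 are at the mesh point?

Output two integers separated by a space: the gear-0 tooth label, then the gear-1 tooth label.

Answer: 0 24

Derivation:
Gear 0 (driver, T0=8): tooth at mesh = N mod T0
  144 = 18 * 8 + 0, so 144 mod 8 = 0
  gear 0 tooth = 0
Gear 1 (driven, T1=28): tooth at mesh = (-N) mod T1
  144 = 5 * 28 + 4, so 144 mod 28 = 4
  (-144) mod 28 = (-4) mod 28 = 28 - 4 = 24
Mesh after 144 steps: gear-0 tooth 0 meets gear-1 tooth 24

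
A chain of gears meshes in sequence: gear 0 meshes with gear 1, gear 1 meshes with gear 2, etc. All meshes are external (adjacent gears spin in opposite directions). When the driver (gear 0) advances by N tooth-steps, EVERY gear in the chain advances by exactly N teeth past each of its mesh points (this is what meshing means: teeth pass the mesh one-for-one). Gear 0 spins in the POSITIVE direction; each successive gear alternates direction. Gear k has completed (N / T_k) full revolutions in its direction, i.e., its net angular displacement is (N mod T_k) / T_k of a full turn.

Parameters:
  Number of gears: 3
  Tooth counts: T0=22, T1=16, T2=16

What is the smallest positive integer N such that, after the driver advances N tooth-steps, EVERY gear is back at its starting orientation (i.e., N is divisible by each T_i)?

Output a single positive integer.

Gear k returns to start when N is a multiple of T_k.
All gears at start simultaneously when N is a common multiple of [22, 16, 16]; the smallest such N is lcm(22, 16, 16).
Start: lcm = T0 = 22
Fold in T1=16: gcd(22, 16) = 2; lcm(22, 16) = 22 * 16 / 2 = 352 / 2 = 176
Fold in T2=16: gcd(176, 16) = 16; lcm(176, 16) = 176 * 16 / 16 = 2816 / 16 = 176
Full cycle length = 176

Answer: 176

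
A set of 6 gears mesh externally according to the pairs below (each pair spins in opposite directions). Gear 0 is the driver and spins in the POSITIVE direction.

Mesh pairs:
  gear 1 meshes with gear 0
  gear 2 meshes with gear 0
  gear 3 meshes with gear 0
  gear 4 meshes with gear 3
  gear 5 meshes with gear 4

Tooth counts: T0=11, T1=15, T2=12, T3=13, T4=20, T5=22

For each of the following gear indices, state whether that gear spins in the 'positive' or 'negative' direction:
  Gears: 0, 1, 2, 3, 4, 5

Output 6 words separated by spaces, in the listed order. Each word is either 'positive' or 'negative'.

Gear 0 (driver): positive (depth 0)
  gear 1: meshes with gear 0 -> depth 1 -> negative (opposite of gear 0)
  gear 2: meshes with gear 0 -> depth 1 -> negative (opposite of gear 0)
  gear 3: meshes with gear 0 -> depth 1 -> negative (opposite of gear 0)
  gear 4: meshes with gear 3 -> depth 2 -> positive (opposite of gear 3)
  gear 5: meshes with gear 4 -> depth 3 -> negative (opposite of gear 4)
Queried indices 0, 1, 2, 3, 4, 5 -> positive, negative, negative, negative, positive, negative

Answer: positive negative negative negative positive negative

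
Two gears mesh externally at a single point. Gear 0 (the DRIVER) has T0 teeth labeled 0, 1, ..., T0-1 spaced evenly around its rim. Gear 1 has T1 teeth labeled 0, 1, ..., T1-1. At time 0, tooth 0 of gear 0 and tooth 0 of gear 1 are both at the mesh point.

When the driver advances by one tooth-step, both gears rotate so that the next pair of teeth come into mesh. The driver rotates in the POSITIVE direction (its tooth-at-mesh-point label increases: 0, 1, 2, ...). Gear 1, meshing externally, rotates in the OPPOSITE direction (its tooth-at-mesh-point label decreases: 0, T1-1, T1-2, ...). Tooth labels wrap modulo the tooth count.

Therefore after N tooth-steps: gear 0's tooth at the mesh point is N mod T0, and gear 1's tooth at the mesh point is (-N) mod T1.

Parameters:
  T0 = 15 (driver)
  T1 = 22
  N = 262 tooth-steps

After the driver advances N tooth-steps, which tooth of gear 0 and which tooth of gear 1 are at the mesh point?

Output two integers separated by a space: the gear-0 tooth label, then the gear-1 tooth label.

Gear 0 (driver, T0=15): tooth at mesh = N mod T0
  262 = 17 * 15 + 7, so 262 mod 15 = 7
  gear 0 tooth = 7
Gear 1 (driven, T1=22): tooth at mesh = (-N) mod T1
  262 = 11 * 22 + 20, so 262 mod 22 = 20
  (-262) mod 22 = (-20) mod 22 = 22 - 20 = 2
Mesh after 262 steps: gear-0 tooth 7 meets gear-1 tooth 2

Answer: 7 2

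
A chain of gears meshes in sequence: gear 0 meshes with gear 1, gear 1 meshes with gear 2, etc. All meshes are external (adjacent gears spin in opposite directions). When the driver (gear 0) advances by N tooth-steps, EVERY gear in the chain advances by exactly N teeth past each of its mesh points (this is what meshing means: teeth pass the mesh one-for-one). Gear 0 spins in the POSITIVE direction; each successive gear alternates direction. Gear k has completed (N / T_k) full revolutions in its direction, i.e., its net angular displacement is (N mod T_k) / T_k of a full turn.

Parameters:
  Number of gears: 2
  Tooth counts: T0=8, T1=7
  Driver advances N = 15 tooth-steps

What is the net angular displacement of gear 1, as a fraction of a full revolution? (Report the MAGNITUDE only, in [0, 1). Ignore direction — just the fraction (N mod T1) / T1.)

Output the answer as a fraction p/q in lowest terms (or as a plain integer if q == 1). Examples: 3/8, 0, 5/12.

Answer: 1/7

Derivation:
Chain of 2 gears, tooth counts: [8, 7]
  gear 0: T0=8, direction=positive, advance = 15 mod 8 = 7 teeth = 7/8 turn
  gear 1: T1=7, direction=negative, advance = 15 mod 7 = 1 teeth = 1/7 turn
Gear 1: 15 mod 7 = 1
Fraction = 1 / 7 = 1/7 (gcd(1,7)=1) = 1/7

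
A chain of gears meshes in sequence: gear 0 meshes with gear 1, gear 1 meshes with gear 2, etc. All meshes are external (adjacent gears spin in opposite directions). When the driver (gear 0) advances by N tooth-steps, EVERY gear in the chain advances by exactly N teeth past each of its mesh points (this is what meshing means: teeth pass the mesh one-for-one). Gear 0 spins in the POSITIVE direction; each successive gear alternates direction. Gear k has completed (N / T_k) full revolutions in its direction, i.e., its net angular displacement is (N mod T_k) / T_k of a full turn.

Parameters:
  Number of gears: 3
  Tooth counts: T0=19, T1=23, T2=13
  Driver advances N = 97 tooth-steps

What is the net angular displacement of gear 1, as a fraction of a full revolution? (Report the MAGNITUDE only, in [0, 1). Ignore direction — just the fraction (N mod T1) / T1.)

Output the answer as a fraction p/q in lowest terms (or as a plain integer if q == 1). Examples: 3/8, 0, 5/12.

Answer: 5/23

Derivation:
Chain of 3 gears, tooth counts: [19, 23, 13]
  gear 0: T0=19, direction=positive, advance = 97 mod 19 = 2 teeth = 2/19 turn
  gear 1: T1=23, direction=negative, advance = 97 mod 23 = 5 teeth = 5/23 turn
  gear 2: T2=13, direction=positive, advance = 97 mod 13 = 6 teeth = 6/13 turn
Gear 1: 97 mod 23 = 5
Fraction = 5 / 23 = 5/23 (gcd(5,23)=1) = 5/23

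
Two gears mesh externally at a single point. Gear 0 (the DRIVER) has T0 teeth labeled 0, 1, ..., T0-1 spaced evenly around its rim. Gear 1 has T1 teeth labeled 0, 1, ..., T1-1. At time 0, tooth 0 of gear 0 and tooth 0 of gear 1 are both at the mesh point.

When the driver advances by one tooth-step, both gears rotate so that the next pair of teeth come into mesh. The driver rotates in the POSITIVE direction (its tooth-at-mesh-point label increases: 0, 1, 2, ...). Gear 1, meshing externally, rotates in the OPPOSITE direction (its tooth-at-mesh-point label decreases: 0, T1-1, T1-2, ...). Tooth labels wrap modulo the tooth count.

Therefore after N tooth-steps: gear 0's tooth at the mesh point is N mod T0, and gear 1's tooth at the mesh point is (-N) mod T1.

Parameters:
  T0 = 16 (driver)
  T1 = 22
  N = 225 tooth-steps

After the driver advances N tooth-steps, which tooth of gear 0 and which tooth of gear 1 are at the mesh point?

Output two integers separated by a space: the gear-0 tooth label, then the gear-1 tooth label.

Answer: 1 17

Derivation:
Gear 0 (driver, T0=16): tooth at mesh = N mod T0
  225 = 14 * 16 + 1, so 225 mod 16 = 1
  gear 0 tooth = 1
Gear 1 (driven, T1=22): tooth at mesh = (-N) mod T1
  225 = 10 * 22 + 5, so 225 mod 22 = 5
  (-225) mod 22 = (-5) mod 22 = 22 - 5 = 17
Mesh after 225 steps: gear-0 tooth 1 meets gear-1 tooth 17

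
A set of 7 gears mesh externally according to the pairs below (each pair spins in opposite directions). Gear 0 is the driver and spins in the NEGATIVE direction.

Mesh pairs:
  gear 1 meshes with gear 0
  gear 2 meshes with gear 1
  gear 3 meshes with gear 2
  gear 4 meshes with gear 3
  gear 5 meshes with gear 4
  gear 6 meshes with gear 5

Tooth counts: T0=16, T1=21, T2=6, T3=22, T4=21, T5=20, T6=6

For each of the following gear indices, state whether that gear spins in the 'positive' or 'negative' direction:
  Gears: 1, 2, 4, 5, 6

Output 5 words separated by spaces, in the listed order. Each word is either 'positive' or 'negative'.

Gear 0 (driver): negative (depth 0)
  gear 1: meshes with gear 0 -> depth 1 -> positive (opposite of gear 0)
  gear 2: meshes with gear 1 -> depth 2 -> negative (opposite of gear 1)
  gear 3: meshes with gear 2 -> depth 3 -> positive (opposite of gear 2)
  gear 4: meshes with gear 3 -> depth 4 -> negative (opposite of gear 3)
  gear 5: meshes with gear 4 -> depth 5 -> positive (opposite of gear 4)
  gear 6: meshes with gear 5 -> depth 6 -> negative (opposite of gear 5)
Queried indices 1, 2, 4, 5, 6 -> positive, negative, negative, positive, negative

Answer: positive negative negative positive negative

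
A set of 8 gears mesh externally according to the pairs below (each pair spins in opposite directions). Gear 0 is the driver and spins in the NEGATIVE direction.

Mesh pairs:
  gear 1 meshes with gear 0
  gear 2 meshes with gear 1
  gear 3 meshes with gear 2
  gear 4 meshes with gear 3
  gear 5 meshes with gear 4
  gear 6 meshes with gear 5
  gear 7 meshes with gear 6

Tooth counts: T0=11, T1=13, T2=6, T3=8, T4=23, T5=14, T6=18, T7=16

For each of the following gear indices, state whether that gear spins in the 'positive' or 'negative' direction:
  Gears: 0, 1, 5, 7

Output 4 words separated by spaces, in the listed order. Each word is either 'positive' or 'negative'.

Gear 0 (driver): negative (depth 0)
  gear 1: meshes with gear 0 -> depth 1 -> positive (opposite of gear 0)
  gear 2: meshes with gear 1 -> depth 2 -> negative (opposite of gear 1)
  gear 3: meshes with gear 2 -> depth 3 -> positive (opposite of gear 2)
  gear 4: meshes with gear 3 -> depth 4 -> negative (opposite of gear 3)
  gear 5: meshes with gear 4 -> depth 5 -> positive (opposite of gear 4)
  gear 6: meshes with gear 5 -> depth 6 -> negative (opposite of gear 5)
  gear 7: meshes with gear 6 -> depth 7 -> positive (opposite of gear 6)
Queried indices 0, 1, 5, 7 -> negative, positive, positive, positive

Answer: negative positive positive positive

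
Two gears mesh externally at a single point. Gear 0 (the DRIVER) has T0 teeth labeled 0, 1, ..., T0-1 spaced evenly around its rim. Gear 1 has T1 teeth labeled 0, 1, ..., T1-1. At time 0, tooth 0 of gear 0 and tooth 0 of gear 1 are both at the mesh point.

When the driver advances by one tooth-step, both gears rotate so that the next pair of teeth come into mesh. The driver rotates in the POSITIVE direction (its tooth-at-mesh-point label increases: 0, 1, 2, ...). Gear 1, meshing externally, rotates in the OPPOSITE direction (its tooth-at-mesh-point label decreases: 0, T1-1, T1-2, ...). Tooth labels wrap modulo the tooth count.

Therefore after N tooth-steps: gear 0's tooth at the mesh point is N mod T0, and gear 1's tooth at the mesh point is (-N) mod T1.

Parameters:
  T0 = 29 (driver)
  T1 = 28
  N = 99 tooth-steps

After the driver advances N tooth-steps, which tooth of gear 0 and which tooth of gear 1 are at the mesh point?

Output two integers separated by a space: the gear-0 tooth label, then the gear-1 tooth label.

Gear 0 (driver, T0=29): tooth at mesh = N mod T0
  99 = 3 * 29 + 12, so 99 mod 29 = 12
  gear 0 tooth = 12
Gear 1 (driven, T1=28): tooth at mesh = (-N) mod T1
  99 = 3 * 28 + 15, so 99 mod 28 = 15
  (-99) mod 28 = (-15) mod 28 = 28 - 15 = 13
Mesh after 99 steps: gear-0 tooth 12 meets gear-1 tooth 13

Answer: 12 13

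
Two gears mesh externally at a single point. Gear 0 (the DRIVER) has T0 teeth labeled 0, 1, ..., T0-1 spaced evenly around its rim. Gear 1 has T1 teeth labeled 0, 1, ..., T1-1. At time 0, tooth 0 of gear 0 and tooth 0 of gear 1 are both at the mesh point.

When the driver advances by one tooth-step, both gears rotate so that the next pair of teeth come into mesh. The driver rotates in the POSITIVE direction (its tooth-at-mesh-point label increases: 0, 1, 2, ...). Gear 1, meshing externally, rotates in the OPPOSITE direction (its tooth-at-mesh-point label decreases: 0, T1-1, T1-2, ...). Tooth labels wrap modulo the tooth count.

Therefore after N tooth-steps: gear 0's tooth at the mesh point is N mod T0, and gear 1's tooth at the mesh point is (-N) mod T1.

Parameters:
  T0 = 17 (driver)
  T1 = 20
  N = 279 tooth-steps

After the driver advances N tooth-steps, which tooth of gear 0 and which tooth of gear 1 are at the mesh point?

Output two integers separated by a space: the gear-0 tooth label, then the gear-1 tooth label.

Gear 0 (driver, T0=17): tooth at mesh = N mod T0
  279 = 16 * 17 + 7, so 279 mod 17 = 7
  gear 0 tooth = 7
Gear 1 (driven, T1=20): tooth at mesh = (-N) mod T1
  279 = 13 * 20 + 19, so 279 mod 20 = 19
  (-279) mod 20 = (-19) mod 20 = 20 - 19 = 1
Mesh after 279 steps: gear-0 tooth 7 meets gear-1 tooth 1

Answer: 7 1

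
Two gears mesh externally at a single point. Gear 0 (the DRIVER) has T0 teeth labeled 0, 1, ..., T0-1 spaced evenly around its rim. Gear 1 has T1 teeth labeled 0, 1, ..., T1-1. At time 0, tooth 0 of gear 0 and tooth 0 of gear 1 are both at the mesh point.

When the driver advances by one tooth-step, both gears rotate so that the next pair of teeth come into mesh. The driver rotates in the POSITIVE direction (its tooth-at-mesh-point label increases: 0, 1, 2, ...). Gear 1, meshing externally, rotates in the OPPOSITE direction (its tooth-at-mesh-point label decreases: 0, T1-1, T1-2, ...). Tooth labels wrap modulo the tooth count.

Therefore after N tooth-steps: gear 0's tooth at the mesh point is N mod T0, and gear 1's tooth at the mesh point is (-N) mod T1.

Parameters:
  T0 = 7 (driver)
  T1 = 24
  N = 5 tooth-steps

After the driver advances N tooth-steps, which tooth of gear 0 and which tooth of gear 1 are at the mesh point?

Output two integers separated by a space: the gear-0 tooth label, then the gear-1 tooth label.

Answer: 5 19

Derivation:
Gear 0 (driver, T0=7): tooth at mesh = N mod T0
  5 = 0 * 7 + 5, so 5 mod 7 = 5
  gear 0 tooth = 5
Gear 1 (driven, T1=24): tooth at mesh = (-N) mod T1
  5 = 0 * 24 + 5, so 5 mod 24 = 5
  (-5) mod 24 = (-5) mod 24 = 24 - 5 = 19
Mesh after 5 steps: gear-0 tooth 5 meets gear-1 tooth 19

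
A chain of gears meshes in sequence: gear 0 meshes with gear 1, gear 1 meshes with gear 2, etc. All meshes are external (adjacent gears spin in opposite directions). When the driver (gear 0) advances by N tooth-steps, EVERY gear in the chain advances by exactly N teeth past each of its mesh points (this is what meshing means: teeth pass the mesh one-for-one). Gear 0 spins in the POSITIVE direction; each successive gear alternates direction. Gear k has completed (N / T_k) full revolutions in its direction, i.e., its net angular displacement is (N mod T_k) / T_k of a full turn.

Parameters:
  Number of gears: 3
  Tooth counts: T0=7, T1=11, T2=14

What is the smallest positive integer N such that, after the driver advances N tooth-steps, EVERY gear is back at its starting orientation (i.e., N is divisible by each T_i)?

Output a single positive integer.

Gear k returns to start when N is a multiple of T_k.
All gears at start simultaneously when N is a common multiple of [7, 11, 14]; the smallest such N is lcm(7, 11, 14).
Start: lcm = T0 = 7
Fold in T1=11: gcd(7, 11) = 1; lcm(7, 11) = 7 * 11 / 1 = 77 / 1 = 77
Fold in T2=14: gcd(77, 14) = 7; lcm(77, 14) = 77 * 14 / 7 = 1078 / 7 = 154
Full cycle length = 154

Answer: 154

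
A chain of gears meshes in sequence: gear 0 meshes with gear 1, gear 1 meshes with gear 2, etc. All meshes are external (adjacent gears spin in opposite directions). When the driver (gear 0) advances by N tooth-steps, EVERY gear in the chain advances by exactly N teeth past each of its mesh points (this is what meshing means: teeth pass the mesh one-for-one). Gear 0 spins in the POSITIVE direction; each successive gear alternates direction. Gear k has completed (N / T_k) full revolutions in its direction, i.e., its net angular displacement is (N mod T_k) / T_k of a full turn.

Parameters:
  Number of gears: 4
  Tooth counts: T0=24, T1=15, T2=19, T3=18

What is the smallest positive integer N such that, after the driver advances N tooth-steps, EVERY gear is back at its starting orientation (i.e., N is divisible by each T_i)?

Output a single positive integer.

Answer: 6840

Derivation:
Gear k returns to start when N is a multiple of T_k.
All gears at start simultaneously when N is a common multiple of [24, 15, 19, 18]; the smallest such N is lcm(24, 15, 19, 18).
Start: lcm = T0 = 24
Fold in T1=15: gcd(24, 15) = 3; lcm(24, 15) = 24 * 15 / 3 = 360 / 3 = 120
Fold in T2=19: gcd(120, 19) = 1; lcm(120, 19) = 120 * 19 / 1 = 2280 / 1 = 2280
Fold in T3=18: gcd(2280, 18) = 6; lcm(2280, 18) = 2280 * 18 / 6 = 41040 / 6 = 6840
Full cycle length = 6840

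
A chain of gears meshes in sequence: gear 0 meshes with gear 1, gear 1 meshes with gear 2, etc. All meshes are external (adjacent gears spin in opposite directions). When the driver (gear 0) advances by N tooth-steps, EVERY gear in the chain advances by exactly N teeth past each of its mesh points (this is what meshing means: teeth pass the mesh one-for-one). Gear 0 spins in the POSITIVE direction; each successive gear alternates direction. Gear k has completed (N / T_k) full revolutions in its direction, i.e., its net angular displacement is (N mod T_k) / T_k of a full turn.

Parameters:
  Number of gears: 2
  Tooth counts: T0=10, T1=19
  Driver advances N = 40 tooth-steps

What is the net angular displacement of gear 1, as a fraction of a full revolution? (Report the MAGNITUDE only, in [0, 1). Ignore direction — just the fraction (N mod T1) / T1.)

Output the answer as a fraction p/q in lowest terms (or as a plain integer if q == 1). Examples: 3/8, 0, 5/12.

Answer: 2/19

Derivation:
Chain of 2 gears, tooth counts: [10, 19]
  gear 0: T0=10, direction=positive, advance = 40 mod 10 = 0 teeth = 0/10 turn
  gear 1: T1=19, direction=negative, advance = 40 mod 19 = 2 teeth = 2/19 turn
Gear 1: 40 mod 19 = 2
Fraction = 2 / 19 = 2/19 (gcd(2,19)=1) = 2/19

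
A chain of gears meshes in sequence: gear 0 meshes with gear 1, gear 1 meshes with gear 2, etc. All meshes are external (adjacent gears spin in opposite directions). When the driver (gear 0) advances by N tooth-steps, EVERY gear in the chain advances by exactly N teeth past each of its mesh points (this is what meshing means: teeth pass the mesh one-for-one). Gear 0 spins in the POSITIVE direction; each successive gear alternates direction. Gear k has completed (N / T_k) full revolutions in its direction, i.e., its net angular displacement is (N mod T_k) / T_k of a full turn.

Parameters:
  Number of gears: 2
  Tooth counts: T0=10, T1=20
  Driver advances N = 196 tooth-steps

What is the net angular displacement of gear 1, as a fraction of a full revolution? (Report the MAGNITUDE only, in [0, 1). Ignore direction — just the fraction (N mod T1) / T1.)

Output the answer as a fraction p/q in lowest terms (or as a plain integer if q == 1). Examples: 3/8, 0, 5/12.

Answer: 4/5

Derivation:
Chain of 2 gears, tooth counts: [10, 20]
  gear 0: T0=10, direction=positive, advance = 196 mod 10 = 6 teeth = 6/10 turn
  gear 1: T1=20, direction=negative, advance = 196 mod 20 = 16 teeth = 16/20 turn
Gear 1: 196 mod 20 = 16
Fraction = 16 / 20 = 4/5 (gcd(16,20)=4) = 4/5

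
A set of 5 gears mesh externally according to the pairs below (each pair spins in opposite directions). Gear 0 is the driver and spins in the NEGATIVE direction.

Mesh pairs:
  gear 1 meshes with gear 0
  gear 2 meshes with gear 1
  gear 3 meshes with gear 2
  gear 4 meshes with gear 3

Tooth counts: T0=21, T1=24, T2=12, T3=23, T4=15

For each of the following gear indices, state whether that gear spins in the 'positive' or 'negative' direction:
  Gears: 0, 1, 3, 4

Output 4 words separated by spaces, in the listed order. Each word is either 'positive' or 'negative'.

Gear 0 (driver): negative (depth 0)
  gear 1: meshes with gear 0 -> depth 1 -> positive (opposite of gear 0)
  gear 2: meshes with gear 1 -> depth 2 -> negative (opposite of gear 1)
  gear 3: meshes with gear 2 -> depth 3 -> positive (opposite of gear 2)
  gear 4: meshes with gear 3 -> depth 4 -> negative (opposite of gear 3)
Queried indices 0, 1, 3, 4 -> negative, positive, positive, negative

Answer: negative positive positive negative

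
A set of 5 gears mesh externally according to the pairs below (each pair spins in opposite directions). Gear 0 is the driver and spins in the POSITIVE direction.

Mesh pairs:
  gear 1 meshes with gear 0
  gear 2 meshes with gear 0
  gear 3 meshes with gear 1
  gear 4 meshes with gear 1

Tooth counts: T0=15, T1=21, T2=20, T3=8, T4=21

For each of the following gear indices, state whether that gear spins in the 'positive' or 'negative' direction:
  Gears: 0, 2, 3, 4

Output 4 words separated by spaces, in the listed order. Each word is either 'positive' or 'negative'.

Answer: positive negative positive positive

Derivation:
Gear 0 (driver): positive (depth 0)
  gear 1: meshes with gear 0 -> depth 1 -> negative (opposite of gear 0)
  gear 2: meshes with gear 0 -> depth 1 -> negative (opposite of gear 0)
  gear 3: meshes with gear 1 -> depth 2 -> positive (opposite of gear 1)
  gear 4: meshes with gear 1 -> depth 2 -> positive (opposite of gear 1)
Queried indices 0, 2, 3, 4 -> positive, negative, positive, positive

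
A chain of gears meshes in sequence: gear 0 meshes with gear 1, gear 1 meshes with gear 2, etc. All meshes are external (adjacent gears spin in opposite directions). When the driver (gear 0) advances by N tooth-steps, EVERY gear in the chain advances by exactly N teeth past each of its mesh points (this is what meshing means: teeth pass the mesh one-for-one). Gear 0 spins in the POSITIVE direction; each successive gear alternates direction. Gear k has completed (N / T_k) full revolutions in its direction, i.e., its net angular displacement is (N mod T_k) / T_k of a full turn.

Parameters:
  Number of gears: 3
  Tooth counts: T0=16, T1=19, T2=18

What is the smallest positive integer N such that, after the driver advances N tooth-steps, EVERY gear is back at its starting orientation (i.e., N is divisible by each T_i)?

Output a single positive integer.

Answer: 2736

Derivation:
Gear k returns to start when N is a multiple of T_k.
All gears at start simultaneously when N is a common multiple of [16, 19, 18]; the smallest such N is lcm(16, 19, 18).
Start: lcm = T0 = 16
Fold in T1=19: gcd(16, 19) = 1; lcm(16, 19) = 16 * 19 / 1 = 304 / 1 = 304
Fold in T2=18: gcd(304, 18) = 2; lcm(304, 18) = 304 * 18 / 2 = 5472 / 2 = 2736
Full cycle length = 2736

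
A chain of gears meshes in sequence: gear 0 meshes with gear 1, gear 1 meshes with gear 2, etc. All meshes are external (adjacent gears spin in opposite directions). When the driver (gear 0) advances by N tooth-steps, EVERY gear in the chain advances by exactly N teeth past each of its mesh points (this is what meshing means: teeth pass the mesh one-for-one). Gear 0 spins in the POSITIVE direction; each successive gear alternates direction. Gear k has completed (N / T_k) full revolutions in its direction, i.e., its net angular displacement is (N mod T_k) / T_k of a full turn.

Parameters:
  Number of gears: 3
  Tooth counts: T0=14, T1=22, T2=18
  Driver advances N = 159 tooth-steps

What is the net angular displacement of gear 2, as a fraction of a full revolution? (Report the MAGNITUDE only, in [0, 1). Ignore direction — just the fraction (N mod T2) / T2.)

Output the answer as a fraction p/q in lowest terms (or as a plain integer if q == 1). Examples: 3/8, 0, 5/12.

Answer: 5/6

Derivation:
Chain of 3 gears, tooth counts: [14, 22, 18]
  gear 0: T0=14, direction=positive, advance = 159 mod 14 = 5 teeth = 5/14 turn
  gear 1: T1=22, direction=negative, advance = 159 mod 22 = 5 teeth = 5/22 turn
  gear 2: T2=18, direction=positive, advance = 159 mod 18 = 15 teeth = 15/18 turn
Gear 2: 159 mod 18 = 15
Fraction = 15 / 18 = 5/6 (gcd(15,18)=3) = 5/6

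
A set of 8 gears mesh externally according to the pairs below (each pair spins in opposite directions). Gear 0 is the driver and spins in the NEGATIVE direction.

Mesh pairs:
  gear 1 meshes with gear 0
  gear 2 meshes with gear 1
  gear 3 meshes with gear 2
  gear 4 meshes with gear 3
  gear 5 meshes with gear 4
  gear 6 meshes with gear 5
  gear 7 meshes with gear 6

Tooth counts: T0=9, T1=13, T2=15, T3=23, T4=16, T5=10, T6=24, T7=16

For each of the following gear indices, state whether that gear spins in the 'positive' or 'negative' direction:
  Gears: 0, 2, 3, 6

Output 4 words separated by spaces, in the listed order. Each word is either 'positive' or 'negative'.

Gear 0 (driver): negative (depth 0)
  gear 1: meshes with gear 0 -> depth 1 -> positive (opposite of gear 0)
  gear 2: meshes with gear 1 -> depth 2 -> negative (opposite of gear 1)
  gear 3: meshes with gear 2 -> depth 3 -> positive (opposite of gear 2)
  gear 4: meshes with gear 3 -> depth 4 -> negative (opposite of gear 3)
  gear 5: meshes with gear 4 -> depth 5 -> positive (opposite of gear 4)
  gear 6: meshes with gear 5 -> depth 6 -> negative (opposite of gear 5)
  gear 7: meshes with gear 6 -> depth 7 -> positive (opposite of gear 6)
Queried indices 0, 2, 3, 6 -> negative, negative, positive, negative

Answer: negative negative positive negative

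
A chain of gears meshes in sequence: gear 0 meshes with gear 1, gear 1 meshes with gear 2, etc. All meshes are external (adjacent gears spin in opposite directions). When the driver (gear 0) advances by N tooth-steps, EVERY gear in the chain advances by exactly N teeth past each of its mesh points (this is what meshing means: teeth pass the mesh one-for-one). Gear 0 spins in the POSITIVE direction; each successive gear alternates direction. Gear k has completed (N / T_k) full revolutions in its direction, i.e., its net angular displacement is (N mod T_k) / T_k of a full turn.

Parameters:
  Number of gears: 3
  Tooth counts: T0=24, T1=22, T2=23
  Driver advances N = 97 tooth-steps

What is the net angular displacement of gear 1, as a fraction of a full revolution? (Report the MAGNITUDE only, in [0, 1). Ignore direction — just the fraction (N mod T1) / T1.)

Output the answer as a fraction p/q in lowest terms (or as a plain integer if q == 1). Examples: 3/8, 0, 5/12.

Answer: 9/22

Derivation:
Chain of 3 gears, tooth counts: [24, 22, 23]
  gear 0: T0=24, direction=positive, advance = 97 mod 24 = 1 teeth = 1/24 turn
  gear 1: T1=22, direction=negative, advance = 97 mod 22 = 9 teeth = 9/22 turn
  gear 2: T2=23, direction=positive, advance = 97 mod 23 = 5 teeth = 5/23 turn
Gear 1: 97 mod 22 = 9
Fraction = 9 / 22 = 9/22 (gcd(9,22)=1) = 9/22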